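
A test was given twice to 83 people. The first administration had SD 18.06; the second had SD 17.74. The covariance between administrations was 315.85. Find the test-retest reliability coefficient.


r = cov(X,Y) / (SD_X * SD_Y)
r = 315.85 / (18.06 * 17.74)
r = 315.85 / 320.3844
r = 0.9858

0.9858


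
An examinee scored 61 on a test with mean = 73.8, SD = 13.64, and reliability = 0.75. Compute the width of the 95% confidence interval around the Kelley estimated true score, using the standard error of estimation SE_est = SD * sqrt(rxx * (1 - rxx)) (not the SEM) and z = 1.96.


True score estimate = 0.75*61 + 0.25*73.8 = 64.2
SE_est = SD * sqrt(rxx * (1 - rxx)) = 13.64 * sqrt(0.75 * 0.25) = 13.64 * sqrt(0.1875) = 5.906293
CI = T_est +/- z * SE_est, so width = 2 * z * SE_est = 2 * 1.96 * 5.906293
Width = 23.1527

23.1527


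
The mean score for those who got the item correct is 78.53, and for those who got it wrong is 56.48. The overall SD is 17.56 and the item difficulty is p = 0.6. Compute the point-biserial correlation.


q = 1 - p = 0.4
rpb = ((M1 - M0) / SD) * sqrt(p * q)
rpb = ((78.53 - 56.48) / 17.56) * sqrt(0.6 * 0.4)
rpb = 0.6152

0.6152


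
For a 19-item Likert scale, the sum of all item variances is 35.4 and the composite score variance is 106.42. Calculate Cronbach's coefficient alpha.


alpha = (k/(k-1)) * (1 - sum(si^2)/s_total^2)
= (19/18) * (1 - 35.4/106.42)
alpha = 0.7044

0.7044


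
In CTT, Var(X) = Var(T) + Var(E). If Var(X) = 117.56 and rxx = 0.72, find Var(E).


var_true = rxx * var_obs = 0.72 * 117.56 = 84.6432
var_error = var_obs - var_true
var_error = 117.56 - 84.6432
var_error = 32.9168

32.9168


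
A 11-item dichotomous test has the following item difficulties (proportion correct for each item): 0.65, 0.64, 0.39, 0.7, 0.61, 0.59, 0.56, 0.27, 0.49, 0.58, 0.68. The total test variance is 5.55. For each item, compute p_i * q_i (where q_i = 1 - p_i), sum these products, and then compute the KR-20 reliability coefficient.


For each item, compute p_i * q_i:
  Item 1: 0.65 * 0.35 = 0.2275
  Item 2: 0.64 * 0.36 = 0.2304
  Item 3: 0.39 * 0.61 = 0.2379
  Item 4: 0.7 * 0.3 = 0.21
  Item 5: 0.61 * 0.39 = 0.2379
  Item 6: 0.59 * 0.41 = 0.2419
  Item 7: 0.56 * 0.44 = 0.2464
  Item 8: 0.27 * 0.73 = 0.1971
  Item 9: 0.49 * 0.51 = 0.2499
  Item 10: 0.58 * 0.42 = 0.2436
  Item 11: 0.68 * 0.32 = 0.2176
Sum(p_i * q_i) = 0.2275 + 0.2304 + 0.2379 + 0.21 + 0.2379 + 0.2419 + 0.2464 + 0.1971 + 0.2499 + 0.2436 + 0.2176 = 2.5402
KR-20 = (k/(k-1)) * (1 - Sum(p_i*q_i) / Var_total)
= (11/10) * (1 - 2.5402/5.55)
= 1.1 * 0.5423
KR-20 = 0.5965

0.5965


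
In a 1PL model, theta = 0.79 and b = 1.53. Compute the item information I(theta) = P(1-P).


P = 1/(1+exp(-(0.79-1.53))) = 0.323
I = P*(1-P) = 0.323 * 0.677
I = 0.2187

0.2187


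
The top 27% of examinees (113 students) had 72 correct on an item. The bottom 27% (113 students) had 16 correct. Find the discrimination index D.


p_upper = 72/113 = 0.6372
p_lower = 16/113 = 0.1416
D = 0.6372 - 0.1416 = 0.4956

0.4956


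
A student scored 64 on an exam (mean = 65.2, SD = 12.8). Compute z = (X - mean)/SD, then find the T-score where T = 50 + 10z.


z = (X - mean) / SD = (64 - 65.2) / 12.8
z = -1.2 / 12.8
z = -0.0937
T-score = T = 50 + 10z
Carry z at full precision (z = -1.2 / 12.8) into the conversion:
T-score = 50 + 10 * (-1.2 / 12.8) = 50 + -12 / 12.8
T-score = 50 + -0.9375
T-score = 49.0625

49.0625


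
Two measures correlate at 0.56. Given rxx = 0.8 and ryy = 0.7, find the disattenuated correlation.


r_corrected = rxy / sqrt(rxx * ryy)
= 0.56 / sqrt(0.8 * 0.7)
= 0.56 / sqrt(0.56)
= 0.56 / 0.748331
r_corrected = 0.7483

0.7483


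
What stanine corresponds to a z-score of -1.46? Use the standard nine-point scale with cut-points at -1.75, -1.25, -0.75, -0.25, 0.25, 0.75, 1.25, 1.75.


Stanine boundaries: [-1.75, -1.25, -0.75, -0.25, 0.25, 0.75, 1.25, 1.75]
z = -1.46
Check each boundary:
  z >= -1.75 -> could be stanine 2
  z < -1.25
  z < -0.75
  z < -0.25
  z < 0.25
  z < 0.75
  z < 1.25
  z < 1.75
Highest qualifying boundary gives stanine = 2

2


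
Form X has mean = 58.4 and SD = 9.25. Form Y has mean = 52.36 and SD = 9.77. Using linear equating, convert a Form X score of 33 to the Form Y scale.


slope = SD_Y / SD_X = 9.77 / 9.25 ~ 1.0562
intercept = mean_Y - slope * mean_X = 52.36 - (9.77 / 9.25) * 58.4 ~ -9.323
Y = slope * X + intercept. To avoid rounding drift from the rounded slope/intercept, evaluate the equivalent form Y = mean_Y + SD_Y * (X - mean_X) / SD_X at full precision:
Y = 52.36 + 9.77 * (33 - 58.4) / 9.25
Y = 52.36 - 9.77 * 25.4 / 9.25
Y = 52.36 - 248.158 / 9.25
Y = 52.36 - 26.8279
Y = 25.5321

25.5321


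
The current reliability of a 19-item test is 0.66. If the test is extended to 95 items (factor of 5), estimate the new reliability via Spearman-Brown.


r_new = (n * rxx) / (1 + (n-1) * rxx)
r_new = (5 * 0.66) / (1 + 4 * 0.66)
r_new = 3.3 / 3.64
r_new = 0.9066

0.9066


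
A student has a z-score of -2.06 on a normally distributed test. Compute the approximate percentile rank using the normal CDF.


CDF(z) = 0.5 * (1 + erf(z/sqrt(2)))
erf(-1.4566) = -0.9606
CDF = 0.0197
Percentile rank = 0.0197 * 100 = 1.97

1.97


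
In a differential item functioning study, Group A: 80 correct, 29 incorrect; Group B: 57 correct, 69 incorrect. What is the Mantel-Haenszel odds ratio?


Odds_A = 80/29 = 2.7586
Odds_B = 57/69 = 0.8261
OR = Odds_A / Odds_B = 2.7586 / 0.8261
Exactly, OR = (80 * 69) / (29 * 57) = 5520 / 1653
OR = 3.3394

3.3394


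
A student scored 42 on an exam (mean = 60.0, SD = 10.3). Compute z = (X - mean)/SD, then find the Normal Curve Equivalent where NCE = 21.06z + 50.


z = (X - mean) / SD = (42 - 60.0) / 10.3
z = -18.0 / 10.3
z = -1.7476
NCE = NCE = 21.06z + 50
Carry z at full precision (z = -18.0 / 10.3) into the conversion:
NCE = 21.06 * (-18.0 / 10.3) + 50 = -379.08 / 10.3 + 50
NCE = -36.8039 + 50
NCE = 13.1961

13.1961


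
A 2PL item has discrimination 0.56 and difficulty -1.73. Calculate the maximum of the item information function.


For 2PL, max info at theta = b = -1.73
I_max = a^2 / 4 = 0.56^2 / 4
= 0.3136 / 4
I_max = 0.0784

0.0784


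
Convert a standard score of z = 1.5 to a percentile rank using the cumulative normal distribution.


CDF(z) = 0.5 * (1 + erf(z/sqrt(2)))
erf(1.0607) = 0.8664
CDF = 0.9332
Percentile rank = 0.9332 * 100 = 93.32

93.32


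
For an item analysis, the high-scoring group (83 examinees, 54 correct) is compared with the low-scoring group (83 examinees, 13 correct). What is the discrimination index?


p_upper = 54/83 = 0.6506
p_lower = 13/83 = 0.1566
D = 0.6506 - 0.1566 = 0.494

0.494


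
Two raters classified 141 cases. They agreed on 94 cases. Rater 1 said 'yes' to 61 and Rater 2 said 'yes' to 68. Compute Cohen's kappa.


P_o = 94/141 = 0.666667
P_e = (61*68 + 80*73) / 19881 = 0.502389
kappa = (P_o - P_e) / (1 - P_e)
kappa = (0.666667 - 0.502389) / (1 - 0.502389)
kappa = 0.3301

0.3301


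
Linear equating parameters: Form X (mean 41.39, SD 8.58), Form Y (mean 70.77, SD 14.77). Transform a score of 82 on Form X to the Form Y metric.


slope = SD_Y / SD_X = 14.77 / 8.58 ~ 1.7214
intercept = mean_Y - slope * mean_X = 70.77 - (14.77 / 8.58) * 41.39 ~ -0.4806
Y = slope * X + intercept. To avoid rounding drift from the rounded slope/intercept, evaluate the equivalent form Y = mean_Y + SD_Y * (X - mean_X) / SD_X at full precision:
Y = 70.77 + 14.77 * (82 - 41.39) / 8.58
Y = 70.77 + 14.77 * 40.61 / 8.58
Y = 70.77 + 599.8097 / 8.58
Y = 70.77 + 69.9079
Y = 140.6779

140.6779


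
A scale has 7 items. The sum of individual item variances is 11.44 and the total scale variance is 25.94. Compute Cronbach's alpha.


alpha = (k/(k-1)) * (1 - sum(si^2)/s_total^2)
= (7/6) * (1 - 11.44/25.94)
alpha = 0.6521

0.6521


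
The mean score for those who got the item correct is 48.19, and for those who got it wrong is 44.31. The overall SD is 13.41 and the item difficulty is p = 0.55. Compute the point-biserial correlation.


q = 1 - p = 0.45
rpb = ((M1 - M0) / SD) * sqrt(p * q)
rpb = ((48.19 - 44.31) / 13.41) * sqrt(0.55 * 0.45)
rpb = 0.1439

0.1439


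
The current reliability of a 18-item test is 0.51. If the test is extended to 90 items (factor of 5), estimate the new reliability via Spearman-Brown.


r_new = (n * rxx) / (1 + (n-1) * rxx)
r_new = (5 * 0.51) / (1 + 4 * 0.51)
r_new = 2.55 / 3.04
r_new = 0.8388

0.8388


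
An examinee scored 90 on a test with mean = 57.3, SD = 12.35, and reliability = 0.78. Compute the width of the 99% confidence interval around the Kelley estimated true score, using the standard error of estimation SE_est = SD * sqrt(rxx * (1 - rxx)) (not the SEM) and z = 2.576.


True score estimate = 0.78*90 + 0.22*57.3 = 82.806
SE_est = SD * sqrt(rxx * (1 - rxx)) = 12.35 * sqrt(0.78 * 0.22) = 12.35 * sqrt(0.1716) = 5.115942
CI = T_est +/- z * SE_est, so width = 2 * z * SE_est = 2 * 2.576 * 5.115942
Width = 26.3573

26.3573


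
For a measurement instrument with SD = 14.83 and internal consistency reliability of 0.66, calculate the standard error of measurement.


SEM = SD * sqrt(1 - rxx)
SEM = 14.83 * sqrt(1 - 0.66)
SEM = 14.83 * sqrt(0.34) = 14.83 * 0.583095
SEM = 8.6473

8.6473


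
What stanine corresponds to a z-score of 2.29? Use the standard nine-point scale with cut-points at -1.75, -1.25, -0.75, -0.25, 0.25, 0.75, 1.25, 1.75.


Stanine boundaries: [-1.75, -1.25, -0.75, -0.25, 0.25, 0.75, 1.25, 1.75]
z = 2.29
Check each boundary:
  z >= -1.75 -> could be stanine 2
  z >= -1.25 -> could be stanine 3
  z >= -0.75 -> could be stanine 4
  z >= -0.25 -> could be stanine 5
  z >= 0.25 -> could be stanine 6
  z >= 0.75 -> could be stanine 7
  z >= 1.25 -> could be stanine 8
  z >= 1.75 -> could be stanine 9
Highest qualifying boundary gives stanine = 9

9


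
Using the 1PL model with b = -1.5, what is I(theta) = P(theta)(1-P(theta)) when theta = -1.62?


P = 1/(1+exp(-(-1.62--1.5))) = 0.47
I = P*(1-P) = 0.47 * 0.53
I = 0.2491

0.2491


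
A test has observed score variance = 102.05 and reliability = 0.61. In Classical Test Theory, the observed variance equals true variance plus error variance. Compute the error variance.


var_true = rxx * var_obs = 0.61 * 102.05 = 62.2505
var_error = var_obs - var_true
var_error = 102.05 - 62.2505
var_error = 39.7995

39.7995


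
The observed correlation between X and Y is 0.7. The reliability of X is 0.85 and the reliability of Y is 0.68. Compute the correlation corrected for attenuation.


r_corrected = rxy / sqrt(rxx * ryy)
= 0.7 / sqrt(0.85 * 0.68)
= 0.7 / sqrt(0.578)
= 0.7 / 0.760263
r_corrected = 0.9207

0.9207


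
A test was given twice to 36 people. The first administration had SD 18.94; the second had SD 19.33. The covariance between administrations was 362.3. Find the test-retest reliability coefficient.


r = cov(X,Y) / (SD_X * SD_Y)
r = 362.3 / (18.94 * 19.33)
r = 362.3 / 366.1102
r = 0.9896

0.9896


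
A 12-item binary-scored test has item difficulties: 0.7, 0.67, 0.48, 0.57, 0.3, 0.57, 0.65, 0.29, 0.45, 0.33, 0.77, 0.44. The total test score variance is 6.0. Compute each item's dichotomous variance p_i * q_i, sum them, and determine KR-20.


For each item, compute p_i * q_i:
  Item 1: 0.7 * 0.3 = 0.21
  Item 2: 0.67 * 0.33 = 0.2211
  Item 3: 0.48 * 0.52 = 0.2496
  Item 4: 0.57 * 0.43 = 0.2451
  Item 5: 0.3 * 0.7 = 0.21
  Item 6: 0.57 * 0.43 = 0.2451
  Item 7: 0.65 * 0.35 = 0.2275
  Item 8: 0.29 * 0.71 = 0.2059
  Item 9: 0.45 * 0.55 = 0.2475
  Item 10: 0.33 * 0.67 = 0.2211
  Item 11: 0.77 * 0.23 = 0.1771
  Item 12: 0.44 * 0.56 = 0.2464
Sum(p_i * q_i) = 0.21 + 0.2211 + 0.2496 + 0.2451 + 0.21 + 0.2451 + 0.2275 + 0.2059 + 0.2475 + 0.2211 + 0.1771 + 0.2464 = 2.7064
KR-20 = (k/(k-1)) * (1 - Sum(p_i*q_i) / Var_total)
= (12/11) * (1 - 2.7064/6.0)
= 1.0909 * 0.5489
KR-20 = 0.5988

0.5988


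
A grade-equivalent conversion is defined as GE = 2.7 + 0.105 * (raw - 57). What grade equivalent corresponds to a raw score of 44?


raw - median = 44 - 57 = -13
slope * diff = 0.105 * -13 = -1.365
GE = 2.7 + -1.365
GE = 1.335

1.335


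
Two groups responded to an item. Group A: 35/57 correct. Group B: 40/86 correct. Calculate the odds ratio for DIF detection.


Odds_A = 35/22 = 1.5909
Odds_B = 40/46 = 0.8696
OR = Odds_A / Odds_B = 1.5909 / 0.8696
Exactly, OR = (35 * 46) / (22 * 40) = 1610 / 880
OR = 1.8295

1.8295


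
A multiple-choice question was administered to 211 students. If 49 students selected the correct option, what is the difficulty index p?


Item difficulty p = number correct / total examinees
p = 49 / 211
p = 0.2322

0.2322


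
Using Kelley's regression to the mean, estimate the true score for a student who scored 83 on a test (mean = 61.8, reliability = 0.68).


T_est = rxx * X + (1 - rxx) * mean
T_est = 0.68 * 83 + 0.32 * 61.8
T_est = 56.44 + 19.776
T_est = 76.216

76.216


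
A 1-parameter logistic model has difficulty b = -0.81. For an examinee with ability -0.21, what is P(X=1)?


theta - b = -0.21 - -0.81 = 0.6
exp(-(theta - b)) = exp(-0.6) = 0.5488
P = 1 / (1 + 0.5488)
P = 0.6457

0.6457


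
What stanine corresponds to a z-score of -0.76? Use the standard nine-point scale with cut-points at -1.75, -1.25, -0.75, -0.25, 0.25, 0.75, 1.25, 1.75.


Stanine boundaries: [-1.75, -1.25, -0.75, -0.25, 0.25, 0.75, 1.25, 1.75]
z = -0.76
Check each boundary:
  z >= -1.75 -> could be stanine 2
  z >= -1.25 -> could be stanine 3
  z < -0.75
  z < -0.25
  z < 0.25
  z < 0.75
  z < 1.25
  z < 1.75
Highest qualifying boundary gives stanine = 3

3


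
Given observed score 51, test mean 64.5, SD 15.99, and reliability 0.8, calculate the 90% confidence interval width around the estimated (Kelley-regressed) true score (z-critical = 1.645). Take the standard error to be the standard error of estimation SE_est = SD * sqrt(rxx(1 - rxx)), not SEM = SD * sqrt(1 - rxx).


True score estimate = 0.8*51 + 0.2*64.5 = 53.7
SE_est = SD * sqrt(rxx * (1 - rxx)) = 15.99 * sqrt(0.8 * 0.2) = 15.99 * sqrt(0.16) = 6.396
CI = T_est +/- z * SE_est, so width = 2 * z * SE_est = 2 * 1.645 * 6.396
Width = 21.0428

21.0428


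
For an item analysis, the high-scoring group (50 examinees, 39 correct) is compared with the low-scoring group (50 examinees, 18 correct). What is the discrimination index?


p_upper = 39/50 = 0.78
p_lower = 18/50 = 0.36
D = 0.78 - 0.36 = 0.42

0.42


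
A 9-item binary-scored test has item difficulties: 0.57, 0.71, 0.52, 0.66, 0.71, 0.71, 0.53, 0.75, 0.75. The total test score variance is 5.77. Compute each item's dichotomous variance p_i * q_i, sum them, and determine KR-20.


For each item, compute p_i * q_i:
  Item 1: 0.57 * 0.43 = 0.2451
  Item 2: 0.71 * 0.29 = 0.2059
  Item 3: 0.52 * 0.48 = 0.2496
  Item 4: 0.66 * 0.34 = 0.2244
  Item 5: 0.71 * 0.29 = 0.2059
  Item 6: 0.71 * 0.29 = 0.2059
  Item 7: 0.53 * 0.47 = 0.2491
  Item 8: 0.75 * 0.25 = 0.1875
  Item 9: 0.75 * 0.25 = 0.1875
Sum(p_i * q_i) = 0.2451 + 0.2059 + 0.2496 + 0.2244 + 0.2059 + 0.2059 + 0.2491 + 0.1875 + 0.1875 = 1.9609
KR-20 = (k/(k-1)) * (1 - Sum(p_i*q_i) / Var_total)
= (9/8) * (1 - 1.9609/5.77)
= 1.125 * 0.6602
KR-20 = 0.7427

0.7427


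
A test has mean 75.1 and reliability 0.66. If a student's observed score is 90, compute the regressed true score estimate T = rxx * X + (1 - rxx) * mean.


T_est = rxx * X + (1 - rxx) * mean
T_est = 0.66 * 90 + 0.34 * 75.1
T_est = 59.4 + 25.534
T_est = 84.934

84.934


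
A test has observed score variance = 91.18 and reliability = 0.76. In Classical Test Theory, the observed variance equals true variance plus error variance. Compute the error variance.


var_true = rxx * var_obs = 0.76 * 91.18 = 69.2968
var_error = var_obs - var_true
var_error = 91.18 - 69.2968
var_error = 21.8832

21.8832


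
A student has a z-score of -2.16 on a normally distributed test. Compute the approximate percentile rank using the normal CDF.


CDF(z) = 0.5 * (1 + erf(z/sqrt(2)))
erf(-1.5274) = -0.9692
CDF = 0.0154
Percentile rank = 0.0154 * 100 = 1.54

1.54


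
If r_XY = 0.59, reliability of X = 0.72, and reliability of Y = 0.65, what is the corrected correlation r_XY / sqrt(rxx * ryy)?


r_corrected = rxy / sqrt(rxx * ryy)
= 0.59 / sqrt(0.72 * 0.65)
= 0.59 / sqrt(0.468)
= 0.59 / 0.684105
r_corrected = 0.8624

0.8624


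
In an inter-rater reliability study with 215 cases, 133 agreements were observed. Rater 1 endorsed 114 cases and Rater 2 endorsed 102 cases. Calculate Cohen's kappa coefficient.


P_o = 133/215 = 0.618605
P_e = (114*102 + 101*113) / 46225 = 0.498453
kappa = (P_o - P_e) / (1 - P_e)
kappa = (0.618605 - 0.498453) / (1 - 0.498453)
kappa = 0.2396

0.2396


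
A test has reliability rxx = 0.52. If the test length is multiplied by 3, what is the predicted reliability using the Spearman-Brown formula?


r_new = (n * rxx) / (1 + (n-1) * rxx)
r_new = (3 * 0.52) / (1 + 2 * 0.52)
r_new = 1.56 / 2.04
r_new = 0.7647

0.7647


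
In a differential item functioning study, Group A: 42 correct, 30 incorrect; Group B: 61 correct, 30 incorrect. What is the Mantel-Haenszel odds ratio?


Odds_A = 42/30 = 1.4
Odds_B = 61/30 = 2.0333
OR = Odds_A / Odds_B = 1.4 / 2.0333
Exactly, OR = (42 * 30) / (30 * 61) = 1260 / 1830
OR = 0.6885

0.6885


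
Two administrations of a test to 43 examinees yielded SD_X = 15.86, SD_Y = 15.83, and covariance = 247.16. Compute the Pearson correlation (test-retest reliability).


r = cov(X,Y) / (SD_X * SD_Y)
r = 247.16 / (15.86 * 15.83)
r = 247.16 / 251.0638
r = 0.9845

0.9845


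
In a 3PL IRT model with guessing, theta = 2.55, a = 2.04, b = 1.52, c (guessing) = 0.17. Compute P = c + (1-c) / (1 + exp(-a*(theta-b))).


logit = 2.04*(2.55 - 1.52) = 2.1012
P* = 1/(1 + exp(-2.1012)) = 0.891
P = 0.17 + (1 - 0.17) * 0.891
P = 0.9095

0.9095


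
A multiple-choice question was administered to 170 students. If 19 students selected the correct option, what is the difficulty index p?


Item difficulty p = number correct / total examinees
p = 19 / 170
p = 0.1118

0.1118


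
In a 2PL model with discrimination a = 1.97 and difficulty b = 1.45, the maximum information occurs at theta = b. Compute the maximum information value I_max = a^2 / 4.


For 2PL, max info at theta = b = 1.45
I_max = a^2 / 4 = 1.97^2 / 4
= 3.8809 / 4
I_max = 0.9702

0.9702


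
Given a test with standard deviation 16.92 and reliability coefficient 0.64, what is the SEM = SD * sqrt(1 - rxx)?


SEM = SD * sqrt(1 - rxx)
SEM = 16.92 * sqrt(1 - 0.64)
SEM = 16.92 * sqrt(0.36) = 16.92 * 0.6
SEM = 10.152

10.152


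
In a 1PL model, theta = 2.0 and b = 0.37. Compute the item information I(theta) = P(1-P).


P = 1/(1+exp(-(2.0-0.37))) = 0.8362
I = P*(1-P) = 0.8362 * 0.1638
I = 0.137

0.137


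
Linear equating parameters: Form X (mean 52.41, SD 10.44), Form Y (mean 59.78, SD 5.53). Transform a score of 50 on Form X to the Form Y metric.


slope = SD_Y / SD_X = 5.53 / 10.44 ~ 0.5297
intercept = mean_Y - slope * mean_X = 59.78 - (5.53 / 10.44) * 52.41 ~ 32.0188
Y = slope * X + intercept. To avoid rounding drift from the rounded slope/intercept, evaluate the equivalent form Y = mean_Y + SD_Y * (X - mean_X) / SD_X at full precision:
Y = 59.78 + 5.53 * (50 - 52.41) / 10.44
Y = 59.78 - 5.53 * 2.41 / 10.44
Y = 59.78 - 13.3273 / 10.44
Y = 59.78 - 1.2766
Y = 58.5034

58.5034


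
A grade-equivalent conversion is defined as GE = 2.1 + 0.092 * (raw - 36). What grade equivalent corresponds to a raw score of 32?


raw - median = 32 - 36 = -4
slope * diff = 0.092 * -4 = -0.368
GE = 2.1 + -0.368
GE = 1.732

1.732


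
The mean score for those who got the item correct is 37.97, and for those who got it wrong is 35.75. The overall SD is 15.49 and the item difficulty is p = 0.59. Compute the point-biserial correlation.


q = 1 - p = 0.41
rpb = ((M1 - M0) / SD) * sqrt(p * q)
rpb = ((37.97 - 35.75) / 15.49) * sqrt(0.59 * 0.41)
rpb = 0.0705

0.0705


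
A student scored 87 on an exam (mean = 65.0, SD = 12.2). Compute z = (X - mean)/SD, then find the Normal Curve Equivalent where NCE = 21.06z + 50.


z = (X - mean) / SD = (87 - 65.0) / 12.2
z = 22.0 / 12.2
z = 1.8033
NCE = NCE = 21.06z + 50
Carry z at full precision (z = 22.0 / 12.2) into the conversion:
NCE = 21.06 * (22.0 / 12.2) + 50 = 463.32 / 12.2 + 50
NCE = 37.977 + 50
NCE = 87.977

87.977


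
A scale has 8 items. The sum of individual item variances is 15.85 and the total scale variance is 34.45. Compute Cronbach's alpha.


alpha = (k/(k-1)) * (1 - sum(si^2)/s_total^2)
= (8/7) * (1 - 15.85/34.45)
alpha = 0.617

0.617


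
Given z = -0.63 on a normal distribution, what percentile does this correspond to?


CDF(z) = 0.5 * (1 + erf(z/sqrt(2)))
erf(-0.4455) = -0.4713
CDF = 0.2643
Percentile rank = 0.2643 * 100 = 26.43

26.43


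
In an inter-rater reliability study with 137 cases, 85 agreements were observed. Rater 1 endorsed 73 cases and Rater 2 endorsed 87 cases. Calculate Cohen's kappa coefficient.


P_o = 85/137 = 0.620438
P_e = (73*87 + 64*50) / 18769 = 0.508871
kappa = (P_o - P_e) / (1 - P_e)
kappa = (0.620438 - 0.508871) / (1 - 0.508871)
kappa = 0.2272

0.2272


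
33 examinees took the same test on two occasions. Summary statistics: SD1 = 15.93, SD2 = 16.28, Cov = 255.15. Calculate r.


r = cov(X,Y) / (SD_X * SD_Y)
r = 255.15 / (15.93 * 16.28)
r = 255.15 / 259.3404
r = 0.9838

0.9838


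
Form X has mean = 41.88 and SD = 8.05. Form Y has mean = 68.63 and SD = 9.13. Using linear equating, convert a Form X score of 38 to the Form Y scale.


slope = SD_Y / SD_X = 9.13 / 8.05 ~ 1.1342
intercept = mean_Y - slope * mean_X = 68.63 - (9.13 / 8.05) * 41.88 ~ 21.1313
Y = slope * X + intercept. To avoid rounding drift from the rounded slope/intercept, evaluate the equivalent form Y = mean_Y + SD_Y * (X - mean_X) / SD_X at full precision:
Y = 68.63 + 9.13 * (38 - 41.88) / 8.05
Y = 68.63 - 9.13 * 3.88 / 8.05
Y = 68.63 - 35.4244 / 8.05
Y = 68.63 - 4.4005
Y = 64.2295

64.2295


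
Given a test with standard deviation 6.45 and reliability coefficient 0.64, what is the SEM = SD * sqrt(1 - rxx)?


SEM = SD * sqrt(1 - rxx)
SEM = 6.45 * sqrt(1 - 0.64)
SEM = 6.45 * sqrt(0.36) = 6.45 * 0.6
SEM = 3.87

3.87


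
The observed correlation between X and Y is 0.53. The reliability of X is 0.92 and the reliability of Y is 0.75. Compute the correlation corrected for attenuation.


r_corrected = rxy / sqrt(rxx * ryy)
= 0.53 / sqrt(0.92 * 0.75)
= 0.53 / sqrt(0.69)
= 0.53 / 0.830662
r_corrected = 0.638

0.638


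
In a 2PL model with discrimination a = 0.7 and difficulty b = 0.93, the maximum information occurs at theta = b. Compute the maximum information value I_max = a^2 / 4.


For 2PL, max info at theta = b = 0.93
I_max = a^2 / 4 = 0.7^2 / 4
= 0.49 / 4
I_max = 0.1225

0.1225


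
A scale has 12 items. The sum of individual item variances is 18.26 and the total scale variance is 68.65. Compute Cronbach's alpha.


alpha = (k/(k-1)) * (1 - sum(si^2)/s_total^2)
= (12/11) * (1 - 18.26/68.65)
alpha = 0.8007

0.8007


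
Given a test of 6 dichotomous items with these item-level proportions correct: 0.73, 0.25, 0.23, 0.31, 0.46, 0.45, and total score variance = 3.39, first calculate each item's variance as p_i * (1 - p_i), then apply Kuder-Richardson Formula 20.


For each item, compute p_i * q_i:
  Item 1: 0.73 * 0.27 = 0.1971
  Item 2: 0.25 * 0.75 = 0.1875
  Item 3: 0.23 * 0.77 = 0.1771
  Item 4: 0.31 * 0.69 = 0.2139
  Item 5: 0.46 * 0.54 = 0.2484
  Item 6: 0.45 * 0.55 = 0.2475
Sum(p_i * q_i) = 0.1971 + 0.1875 + 0.1771 + 0.2139 + 0.2484 + 0.2475 = 1.2715
KR-20 = (k/(k-1)) * (1 - Sum(p_i*q_i) / Var_total)
= (6/5) * (1 - 1.2715/3.39)
= 1.2 * 0.6249
KR-20 = 0.7499

0.7499


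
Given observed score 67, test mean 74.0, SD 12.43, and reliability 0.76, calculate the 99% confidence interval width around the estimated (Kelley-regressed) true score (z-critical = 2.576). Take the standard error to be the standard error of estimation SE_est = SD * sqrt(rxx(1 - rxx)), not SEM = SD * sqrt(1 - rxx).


True score estimate = 0.76*67 + 0.24*74.0 = 68.68
SE_est = SD * sqrt(rxx * (1 - rxx)) = 12.43 * sqrt(0.76 * 0.24) = 12.43 * sqrt(0.1824) = 5.308643
CI = T_est +/- z * SE_est, so width = 2 * z * SE_est = 2 * 2.576 * 5.308643
Width = 27.3501

27.3501


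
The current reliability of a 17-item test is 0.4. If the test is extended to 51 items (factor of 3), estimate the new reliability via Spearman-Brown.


r_new = (n * rxx) / (1 + (n-1) * rxx)
r_new = (3 * 0.4) / (1 + 2 * 0.4)
r_new = 1.2 / 1.8
r_new = 0.6667

0.6667


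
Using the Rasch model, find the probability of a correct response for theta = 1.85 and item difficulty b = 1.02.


theta - b = 1.85 - 1.02 = 0.83
exp(-(theta - b)) = exp(-0.83) = 0.436
P = 1 / (1 + 0.436)
P = 0.6964

0.6964


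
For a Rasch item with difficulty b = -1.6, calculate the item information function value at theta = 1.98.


P = 1/(1+exp(-(1.98--1.6))) = 0.9729
I = P*(1-P) = 0.9729 * 0.0271
I = 0.0264

0.0264


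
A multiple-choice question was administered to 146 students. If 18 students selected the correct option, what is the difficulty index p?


Item difficulty p = number correct / total examinees
p = 18 / 146
p = 0.1233

0.1233


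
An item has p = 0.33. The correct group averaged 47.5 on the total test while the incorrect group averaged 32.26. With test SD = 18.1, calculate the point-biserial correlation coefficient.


q = 1 - p = 0.67
rpb = ((M1 - M0) / SD) * sqrt(p * q)
rpb = ((47.5 - 32.26) / 18.1) * sqrt(0.33 * 0.67)
rpb = 0.3959

0.3959


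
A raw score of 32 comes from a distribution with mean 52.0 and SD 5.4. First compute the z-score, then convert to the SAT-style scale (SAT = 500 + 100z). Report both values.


z = (X - mean) / SD = (32 - 52.0) / 5.4
z = -20.0 / 5.4
z = -3.7037
SAT-scale = SAT = 500 + 100z
Carry z at full precision (z = -20.0 / 5.4) into the conversion:
SAT-scale = 500 + 100 * (-20.0 / 5.4) = 500 + -2000 / 5.4
SAT-scale = 500 + -370.3704
SAT-scale = 129.6296

129.6296


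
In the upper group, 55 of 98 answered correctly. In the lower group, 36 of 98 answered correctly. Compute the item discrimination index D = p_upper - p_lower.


p_upper = 55/98 = 0.5612
p_lower = 36/98 = 0.3673
D = 0.5612 - 0.3673 = 0.1939

0.1939


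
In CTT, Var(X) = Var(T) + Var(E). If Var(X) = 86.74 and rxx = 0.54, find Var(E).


var_true = rxx * var_obs = 0.54 * 86.74 = 46.8396
var_error = var_obs - var_true
var_error = 86.74 - 46.8396
var_error = 39.9004

39.9004


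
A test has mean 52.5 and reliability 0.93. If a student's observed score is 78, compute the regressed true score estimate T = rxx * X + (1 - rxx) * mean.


T_est = rxx * X + (1 - rxx) * mean
T_est = 0.93 * 78 + 0.07 * 52.5
T_est = 72.54 + 3.675
T_est = 76.215

76.215


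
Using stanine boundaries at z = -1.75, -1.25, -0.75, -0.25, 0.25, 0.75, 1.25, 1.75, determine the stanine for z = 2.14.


Stanine boundaries: [-1.75, -1.25, -0.75, -0.25, 0.25, 0.75, 1.25, 1.75]
z = 2.14
Check each boundary:
  z >= -1.75 -> could be stanine 2
  z >= -1.25 -> could be stanine 3
  z >= -0.75 -> could be stanine 4
  z >= -0.25 -> could be stanine 5
  z >= 0.25 -> could be stanine 6
  z >= 0.75 -> could be stanine 7
  z >= 1.25 -> could be stanine 8
  z >= 1.75 -> could be stanine 9
Highest qualifying boundary gives stanine = 9

9


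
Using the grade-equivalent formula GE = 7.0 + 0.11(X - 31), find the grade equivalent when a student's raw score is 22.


raw - median = 22 - 31 = -9
slope * diff = 0.11 * -9 = -0.99
GE = 7.0 + -0.99
GE = 6.01

6.01


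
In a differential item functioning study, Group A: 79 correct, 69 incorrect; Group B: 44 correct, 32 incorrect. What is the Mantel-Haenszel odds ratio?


Odds_A = 79/69 = 1.1449
Odds_B = 44/32 = 1.375
OR = Odds_A / Odds_B = 1.1449 / 1.375
Exactly, OR = (79 * 32) / (69 * 44) = 2528 / 3036
OR = 0.8327

0.8327


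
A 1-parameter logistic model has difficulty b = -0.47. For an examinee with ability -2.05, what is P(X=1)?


theta - b = -2.05 - -0.47 = -1.58
exp(-(theta - b)) = exp(1.58) = 4.855
P = 1 / (1 + 4.855)
P = 0.1708

0.1708


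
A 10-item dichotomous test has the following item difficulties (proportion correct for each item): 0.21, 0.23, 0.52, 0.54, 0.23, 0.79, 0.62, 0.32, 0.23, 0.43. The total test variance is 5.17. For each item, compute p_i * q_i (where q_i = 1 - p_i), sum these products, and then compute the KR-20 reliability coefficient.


For each item, compute p_i * q_i:
  Item 1: 0.21 * 0.79 = 0.1659
  Item 2: 0.23 * 0.77 = 0.1771
  Item 3: 0.52 * 0.48 = 0.2496
  Item 4: 0.54 * 0.46 = 0.2484
  Item 5: 0.23 * 0.77 = 0.1771
  Item 6: 0.79 * 0.21 = 0.1659
  Item 7: 0.62 * 0.38 = 0.2356
  Item 8: 0.32 * 0.68 = 0.2176
  Item 9: 0.23 * 0.77 = 0.1771
  Item 10: 0.43 * 0.57 = 0.2451
Sum(p_i * q_i) = 0.1659 + 0.1771 + 0.2496 + 0.2484 + 0.1771 + 0.1659 + 0.2356 + 0.2176 + 0.1771 + 0.2451 = 2.0594
KR-20 = (k/(k-1)) * (1 - Sum(p_i*q_i) / Var_total)
= (10/9) * (1 - 2.0594/5.17)
= 1.1111 * 0.6017
KR-20 = 0.6685

0.6685


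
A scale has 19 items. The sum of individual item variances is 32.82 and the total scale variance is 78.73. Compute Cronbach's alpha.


alpha = (k/(k-1)) * (1 - sum(si^2)/s_total^2)
= (19/18) * (1 - 32.82/78.73)
alpha = 0.6155

0.6155


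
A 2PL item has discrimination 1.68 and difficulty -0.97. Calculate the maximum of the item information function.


For 2PL, max info at theta = b = -0.97
I_max = a^2 / 4 = 1.68^2 / 4
= 2.8224 / 4
I_max = 0.7056

0.7056


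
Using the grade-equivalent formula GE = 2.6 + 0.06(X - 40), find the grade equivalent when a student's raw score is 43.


raw - median = 43 - 40 = 3
slope * diff = 0.06 * 3 = 0.18
GE = 2.6 + 0.18
GE = 2.78

2.78


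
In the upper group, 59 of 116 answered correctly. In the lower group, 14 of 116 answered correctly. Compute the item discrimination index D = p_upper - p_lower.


p_upper = 59/116 = 0.5086
p_lower = 14/116 = 0.1207
D = 0.5086 - 0.1207 = 0.3879

0.3879


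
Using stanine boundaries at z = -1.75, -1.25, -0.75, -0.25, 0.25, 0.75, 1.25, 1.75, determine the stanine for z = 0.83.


Stanine boundaries: [-1.75, -1.25, -0.75, -0.25, 0.25, 0.75, 1.25, 1.75]
z = 0.83
Check each boundary:
  z >= -1.75 -> could be stanine 2
  z >= -1.25 -> could be stanine 3
  z >= -0.75 -> could be stanine 4
  z >= -0.25 -> could be stanine 5
  z >= 0.25 -> could be stanine 6
  z >= 0.75 -> could be stanine 7
  z < 1.25
  z < 1.75
Highest qualifying boundary gives stanine = 7

7


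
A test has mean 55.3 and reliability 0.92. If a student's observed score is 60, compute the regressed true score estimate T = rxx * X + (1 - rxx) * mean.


T_est = rxx * X + (1 - rxx) * mean
T_est = 0.92 * 60 + 0.08 * 55.3
T_est = 55.2 + 4.424
T_est = 59.624

59.624


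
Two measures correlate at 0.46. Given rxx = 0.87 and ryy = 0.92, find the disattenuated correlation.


r_corrected = rxy / sqrt(rxx * ryy)
= 0.46 / sqrt(0.87 * 0.92)
= 0.46 / sqrt(0.8004)
= 0.46 / 0.894651
r_corrected = 0.5142

0.5142


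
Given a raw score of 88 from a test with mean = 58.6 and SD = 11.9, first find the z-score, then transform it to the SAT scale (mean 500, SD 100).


z = (X - mean) / SD = (88 - 58.6) / 11.9
z = 29.4 / 11.9
z = 2.4706
SAT-scale = SAT = 500 + 100z
Carry z at full precision (z = 29.4 / 11.9) into the conversion:
SAT-scale = 500 + 100 * (29.4 / 11.9) = 500 + 2940 / 11.9
SAT-scale = 500 + 247.0588
SAT-scale = 747.0588

747.0588


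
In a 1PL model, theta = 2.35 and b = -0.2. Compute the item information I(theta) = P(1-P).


P = 1/(1+exp(-(2.35--0.2))) = 0.9276
I = P*(1-P) = 0.9276 * 0.0724
I = 0.0672

0.0672


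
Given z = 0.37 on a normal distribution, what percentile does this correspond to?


CDF(z) = 0.5 * (1 + erf(z/sqrt(2)))
erf(0.2616) = 0.2886
CDF = 0.6443
Percentile rank = 0.6443 * 100 = 64.43

64.43


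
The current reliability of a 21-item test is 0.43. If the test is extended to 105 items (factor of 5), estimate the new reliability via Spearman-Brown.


r_new = (n * rxx) / (1 + (n-1) * rxx)
r_new = (5 * 0.43) / (1 + 4 * 0.43)
r_new = 2.15 / 2.72
r_new = 0.7904

0.7904


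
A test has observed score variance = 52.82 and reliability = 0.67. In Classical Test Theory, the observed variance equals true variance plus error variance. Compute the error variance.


var_true = rxx * var_obs = 0.67 * 52.82 = 35.3894
var_error = var_obs - var_true
var_error = 52.82 - 35.3894
var_error = 17.4306

17.4306


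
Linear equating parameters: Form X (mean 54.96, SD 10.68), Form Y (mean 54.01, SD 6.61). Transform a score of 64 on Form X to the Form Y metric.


slope = SD_Y / SD_X = 6.61 / 10.68 ~ 0.6189
intercept = mean_Y - slope * mean_X = 54.01 - (6.61 / 10.68) * 54.96 ~ 19.9945
Y = slope * X + intercept. To avoid rounding drift from the rounded slope/intercept, evaluate the equivalent form Y = mean_Y + SD_Y * (X - mean_X) / SD_X at full precision:
Y = 54.01 + 6.61 * (64 - 54.96) / 10.68
Y = 54.01 + 6.61 * 9.04 / 10.68
Y = 54.01 + 59.7544 / 10.68
Y = 54.01 + 5.595
Y = 59.605

59.605


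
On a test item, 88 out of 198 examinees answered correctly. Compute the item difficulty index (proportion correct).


Item difficulty p = number correct / total examinees
p = 88 / 198
p = 0.4444

0.4444


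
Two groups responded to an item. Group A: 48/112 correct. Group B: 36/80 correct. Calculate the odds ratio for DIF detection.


Odds_A = 48/64 = 0.75
Odds_B = 36/44 = 0.8182
OR = Odds_A / Odds_B = 0.75 / 0.8182
Exactly, OR = (48 * 44) / (64 * 36) = 2112 / 2304
OR = 0.9167

0.9167


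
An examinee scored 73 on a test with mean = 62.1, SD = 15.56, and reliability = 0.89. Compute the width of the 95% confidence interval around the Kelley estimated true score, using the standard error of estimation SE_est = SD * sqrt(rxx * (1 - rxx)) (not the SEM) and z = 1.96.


True score estimate = 0.89*73 + 0.11*62.1 = 71.801
SE_est = SD * sqrt(rxx * (1 - rxx)) = 15.56 * sqrt(0.89 * 0.11) = 15.56 * sqrt(0.0979) = 4.868565
CI = T_est +/- z * SE_est, so width = 2 * z * SE_est = 2 * 1.96 * 4.868565
Width = 19.0848

19.0848


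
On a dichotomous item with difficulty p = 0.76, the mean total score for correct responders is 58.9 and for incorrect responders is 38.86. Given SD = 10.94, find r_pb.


q = 1 - p = 0.24
rpb = ((M1 - M0) / SD) * sqrt(p * q)
rpb = ((58.9 - 38.86) / 10.94) * sqrt(0.76 * 0.24)
rpb = 0.7823

0.7823


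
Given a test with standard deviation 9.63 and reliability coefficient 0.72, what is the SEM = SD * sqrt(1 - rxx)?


SEM = SD * sqrt(1 - rxx)
SEM = 9.63 * sqrt(1 - 0.72)
SEM = 9.63 * sqrt(0.28) = 9.63 * 0.52915
SEM = 5.0957

5.0957


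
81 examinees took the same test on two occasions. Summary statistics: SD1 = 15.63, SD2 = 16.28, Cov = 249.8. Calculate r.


r = cov(X,Y) / (SD_X * SD_Y)
r = 249.8 / (15.63 * 16.28)
r = 249.8 / 254.4564
r = 0.9817

0.9817


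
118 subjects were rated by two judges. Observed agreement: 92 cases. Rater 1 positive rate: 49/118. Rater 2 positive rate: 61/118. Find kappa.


P_o = 92/118 = 0.779661
P_e = (49*61 + 69*57) / 13924 = 0.497127
kappa = (P_o - P_e) / (1 - P_e)
kappa = (0.779661 - 0.497127) / (1 - 0.497127)
kappa = 0.5618

0.5618


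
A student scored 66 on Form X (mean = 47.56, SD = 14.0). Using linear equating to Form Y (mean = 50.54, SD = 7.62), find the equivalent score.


slope = SD_Y / SD_X = 7.62 / 14.0 ~ 0.5443
intercept = mean_Y - slope * mean_X = 50.54 - (7.62 / 14.0) * 47.56 ~ 24.6538
Y = slope * X + intercept. To avoid rounding drift from the rounded slope/intercept, evaluate the equivalent form Y = mean_Y + SD_Y * (X - mean_X) / SD_X at full precision:
Y = 50.54 + 7.62 * (66 - 47.56) / 14.0
Y = 50.54 + 7.62 * 18.44 / 14.0
Y = 50.54 + 140.5128 / 14.0
Y = 50.54 + 10.0366
Y = 60.5766

60.5766


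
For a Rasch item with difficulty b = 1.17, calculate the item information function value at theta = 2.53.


P = 1/(1+exp(-(2.53-1.17))) = 0.7958
I = P*(1-P) = 0.7958 * 0.2042
I = 0.1625

0.1625


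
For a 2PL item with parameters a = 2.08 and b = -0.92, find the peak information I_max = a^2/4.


For 2PL, max info at theta = b = -0.92
I_max = a^2 / 4 = 2.08^2 / 4
= 4.3264 / 4
I_max = 1.0816

1.0816


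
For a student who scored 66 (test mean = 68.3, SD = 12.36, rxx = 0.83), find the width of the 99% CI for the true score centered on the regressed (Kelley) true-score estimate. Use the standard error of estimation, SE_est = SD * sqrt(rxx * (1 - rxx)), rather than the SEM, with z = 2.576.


True score estimate = 0.83*66 + 0.17*68.3 = 66.391
SE_est = SD * sqrt(rxx * (1 - rxx)) = 12.36 * sqrt(0.83 * 0.17) = 12.36 * sqrt(0.1411) = 4.642821
CI = T_est +/- z * SE_est, so width = 2 * z * SE_est = 2 * 2.576 * 4.642821
Width = 23.9198

23.9198


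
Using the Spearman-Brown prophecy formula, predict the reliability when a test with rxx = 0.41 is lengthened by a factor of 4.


r_new = (n * rxx) / (1 + (n-1) * rxx)
r_new = (4 * 0.41) / (1 + 3 * 0.41)
r_new = 1.64 / 2.23
r_new = 0.7354

0.7354


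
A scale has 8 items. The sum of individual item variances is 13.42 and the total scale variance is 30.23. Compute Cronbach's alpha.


alpha = (k/(k-1)) * (1 - sum(si^2)/s_total^2)
= (8/7) * (1 - 13.42/30.23)
alpha = 0.6355

0.6355


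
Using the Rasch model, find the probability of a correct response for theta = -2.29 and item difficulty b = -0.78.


theta - b = -2.29 - -0.78 = -1.51
exp(-(theta - b)) = exp(1.51) = 4.5267
P = 1 / (1 + 4.5267)
P = 0.1809

0.1809


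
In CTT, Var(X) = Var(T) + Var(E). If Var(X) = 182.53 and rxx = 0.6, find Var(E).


var_true = rxx * var_obs = 0.6 * 182.53 = 109.518
var_error = var_obs - var_true
var_error = 182.53 - 109.518
var_error = 73.012

73.012


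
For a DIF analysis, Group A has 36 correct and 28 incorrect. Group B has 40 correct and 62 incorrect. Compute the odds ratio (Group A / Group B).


Odds_A = 36/28 = 1.2857
Odds_B = 40/62 = 0.6452
OR = Odds_A / Odds_B = 1.2857 / 0.6452
Exactly, OR = (36 * 62) / (28 * 40) = 2232 / 1120
OR = 1.9929

1.9929


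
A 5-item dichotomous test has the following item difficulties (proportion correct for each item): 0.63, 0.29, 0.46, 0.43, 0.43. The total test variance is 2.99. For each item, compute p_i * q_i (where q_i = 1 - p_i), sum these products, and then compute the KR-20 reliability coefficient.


For each item, compute p_i * q_i:
  Item 1: 0.63 * 0.37 = 0.2331
  Item 2: 0.29 * 0.71 = 0.2059
  Item 3: 0.46 * 0.54 = 0.2484
  Item 4: 0.43 * 0.57 = 0.2451
  Item 5: 0.43 * 0.57 = 0.2451
Sum(p_i * q_i) = 0.2331 + 0.2059 + 0.2484 + 0.2451 + 0.2451 = 1.1776
KR-20 = (k/(k-1)) * (1 - Sum(p_i*q_i) / Var_total)
= (5/4) * (1 - 1.1776/2.99)
= 1.25 * 0.6062
KR-20 = 0.7577

0.7577


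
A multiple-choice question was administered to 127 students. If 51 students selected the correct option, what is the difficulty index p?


Item difficulty p = number correct / total examinees
p = 51 / 127
p = 0.4016

0.4016


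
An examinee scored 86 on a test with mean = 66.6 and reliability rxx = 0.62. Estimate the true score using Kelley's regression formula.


T_est = rxx * X + (1 - rxx) * mean
T_est = 0.62 * 86 + 0.38 * 66.6
T_est = 53.32 + 25.308
T_est = 78.628

78.628


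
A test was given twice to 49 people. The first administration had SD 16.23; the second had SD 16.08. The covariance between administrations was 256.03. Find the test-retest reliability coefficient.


r = cov(X,Y) / (SD_X * SD_Y)
r = 256.03 / (16.23 * 16.08)
r = 256.03 / 260.9784
r = 0.981

0.981


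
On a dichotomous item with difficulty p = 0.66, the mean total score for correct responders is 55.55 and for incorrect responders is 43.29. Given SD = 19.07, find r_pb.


q = 1 - p = 0.34
rpb = ((M1 - M0) / SD) * sqrt(p * q)
rpb = ((55.55 - 43.29) / 19.07) * sqrt(0.66 * 0.34)
rpb = 0.3045

0.3045


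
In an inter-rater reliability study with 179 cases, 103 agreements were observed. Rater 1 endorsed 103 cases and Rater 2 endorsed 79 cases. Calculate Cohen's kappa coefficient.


P_o = 103/179 = 0.575419
P_e = (103*79 + 76*100) / 32041 = 0.491152
kappa = (P_o - P_e) / (1 - P_e)
kappa = (0.575419 - 0.491152) / (1 - 0.491152)
kappa = 0.1656

0.1656
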